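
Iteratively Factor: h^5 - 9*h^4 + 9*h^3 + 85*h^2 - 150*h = (h - 5)*(h^4 - 4*h^3 - 11*h^2 + 30*h) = (h - 5)^2*(h^3 + h^2 - 6*h) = (h - 5)^2*(h - 2)*(h^2 + 3*h) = h*(h - 5)^2*(h - 2)*(h + 3)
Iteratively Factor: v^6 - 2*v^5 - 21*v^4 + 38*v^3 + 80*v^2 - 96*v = (v - 3)*(v^5 + v^4 - 18*v^3 - 16*v^2 + 32*v) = (v - 4)*(v - 3)*(v^4 + 5*v^3 + 2*v^2 - 8*v) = (v - 4)*(v - 3)*(v + 2)*(v^3 + 3*v^2 - 4*v) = (v - 4)*(v - 3)*(v - 1)*(v + 2)*(v^2 + 4*v) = (v - 4)*(v - 3)*(v - 1)*(v + 2)*(v + 4)*(v)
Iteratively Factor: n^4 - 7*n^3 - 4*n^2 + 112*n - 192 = (n - 3)*(n^3 - 4*n^2 - 16*n + 64) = (n - 4)*(n - 3)*(n^2 - 16) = (n - 4)*(n - 3)*(n + 4)*(n - 4)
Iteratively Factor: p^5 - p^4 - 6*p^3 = (p)*(p^4 - p^3 - 6*p^2) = p*(p - 3)*(p^3 + 2*p^2) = p^2*(p - 3)*(p^2 + 2*p) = p^2*(p - 3)*(p + 2)*(p)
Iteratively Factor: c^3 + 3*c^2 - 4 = (c + 2)*(c^2 + c - 2) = (c - 1)*(c + 2)*(c + 2)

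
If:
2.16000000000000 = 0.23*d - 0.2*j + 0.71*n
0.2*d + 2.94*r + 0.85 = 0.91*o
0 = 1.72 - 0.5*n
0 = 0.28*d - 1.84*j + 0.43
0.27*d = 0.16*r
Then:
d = -1.18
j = 0.05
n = 3.44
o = -5.76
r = -1.99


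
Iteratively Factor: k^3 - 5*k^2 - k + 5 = (k + 1)*(k^2 - 6*k + 5) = (k - 5)*(k + 1)*(k - 1)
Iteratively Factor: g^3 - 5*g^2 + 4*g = (g - 1)*(g^2 - 4*g) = (g - 4)*(g - 1)*(g)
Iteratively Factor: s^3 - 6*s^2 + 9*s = (s - 3)*(s^2 - 3*s) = (s - 3)^2*(s)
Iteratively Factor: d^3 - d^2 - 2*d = (d + 1)*(d^2 - 2*d) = d*(d + 1)*(d - 2)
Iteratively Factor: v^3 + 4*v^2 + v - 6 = (v + 3)*(v^2 + v - 2) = (v - 1)*(v + 3)*(v + 2)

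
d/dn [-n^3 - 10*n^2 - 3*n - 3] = -3*n^2 - 20*n - 3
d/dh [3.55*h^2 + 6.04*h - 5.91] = 7.1*h + 6.04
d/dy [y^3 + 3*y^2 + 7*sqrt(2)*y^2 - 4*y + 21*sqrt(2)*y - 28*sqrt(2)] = 3*y^2 + 6*y + 14*sqrt(2)*y - 4 + 21*sqrt(2)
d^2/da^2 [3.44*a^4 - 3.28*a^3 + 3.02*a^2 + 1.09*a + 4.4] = 41.28*a^2 - 19.68*a + 6.04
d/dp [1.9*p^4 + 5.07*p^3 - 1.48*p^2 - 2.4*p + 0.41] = 7.6*p^3 + 15.21*p^2 - 2.96*p - 2.4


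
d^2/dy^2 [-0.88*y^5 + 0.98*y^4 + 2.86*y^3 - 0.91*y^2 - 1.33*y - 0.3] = -17.6*y^3 + 11.76*y^2 + 17.16*y - 1.82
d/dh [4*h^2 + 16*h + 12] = 8*h + 16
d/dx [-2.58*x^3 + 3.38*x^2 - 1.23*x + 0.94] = -7.74*x^2 + 6.76*x - 1.23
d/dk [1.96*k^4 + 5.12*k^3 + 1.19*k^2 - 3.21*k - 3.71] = 7.84*k^3 + 15.36*k^2 + 2.38*k - 3.21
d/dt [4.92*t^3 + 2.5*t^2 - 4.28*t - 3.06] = 14.76*t^2 + 5.0*t - 4.28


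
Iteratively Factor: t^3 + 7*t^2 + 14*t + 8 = (t + 2)*(t^2 + 5*t + 4) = (t + 1)*(t + 2)*(t + 4)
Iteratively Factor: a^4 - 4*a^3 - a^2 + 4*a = (a - 4)*(a^3 - a) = a*(a - 4)*(a^2 - 1) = a*(a - 4)*(a - 1)*(a + 1)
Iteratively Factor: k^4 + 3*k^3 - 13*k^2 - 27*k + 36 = (k - 1)*(k^3 + 4*k^2 - 9*k - 36) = (k - 1)*(k + 3)*(k^2 + k - 12) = (k - 1)*(k + 3)*(k + 4)*(k - 3)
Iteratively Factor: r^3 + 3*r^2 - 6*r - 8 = (r + 4)*(r^2 - r - 2) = (r + 1)*(r + 4)*(r - 2)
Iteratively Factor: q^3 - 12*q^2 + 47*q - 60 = (q - 4)*(q^2 - 8*q + 15) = (q - 5)*(q - 4)*(q - 3)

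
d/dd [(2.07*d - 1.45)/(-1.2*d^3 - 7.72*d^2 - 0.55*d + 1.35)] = (4.968*d^3 + 10.7604*d^2 - 22.388*d + 1.997)/(1.44*d^6 + 18.528*d^5 + 60.9184*d^4 + 5.252*d^3 - 20.5415*d^2 - 1.485*d + 1.8225)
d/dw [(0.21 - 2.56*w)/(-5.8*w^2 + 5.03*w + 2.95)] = (-14.848*w^2 + 2.436*w - 8.6083)/(33.64*w^4 - 58.348*w^3 - 8.9191*w^2 + 29.677*w + 8.7025)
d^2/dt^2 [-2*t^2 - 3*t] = -4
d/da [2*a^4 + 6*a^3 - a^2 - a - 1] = 8*a^3 + 18*a^2 - 2*a - 1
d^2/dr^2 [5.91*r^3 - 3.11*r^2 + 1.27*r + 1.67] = 35.46*r - 6.22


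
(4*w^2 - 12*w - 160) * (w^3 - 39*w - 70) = 4*w^5 - 12*w^4 - 316*w^3 + 188*w^2 + 7080*w + 11200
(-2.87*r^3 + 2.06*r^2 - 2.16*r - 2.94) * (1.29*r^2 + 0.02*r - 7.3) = -3.7023*r^5 + 2.6*r^4 + 18.2058*r^3 - 18.8738*r^2 + 15.7092*r + 21.462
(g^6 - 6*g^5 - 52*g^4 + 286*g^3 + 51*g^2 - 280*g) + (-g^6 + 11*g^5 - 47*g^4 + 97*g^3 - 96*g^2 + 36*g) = 5*g^5 - 99*g^4 + 383*g^3 - 45*g^2 - 244*g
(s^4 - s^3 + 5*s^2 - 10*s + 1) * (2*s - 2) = 2*s^5 - 4*s^4 + 12*s^3 - 30*s^2 + 22*s - 2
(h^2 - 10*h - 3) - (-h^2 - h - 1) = 2*h^2 - 9*h - 2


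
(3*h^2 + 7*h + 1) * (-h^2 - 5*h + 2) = -3*h^4 - 22*h^3 - 30*h^2 + 9*h + 2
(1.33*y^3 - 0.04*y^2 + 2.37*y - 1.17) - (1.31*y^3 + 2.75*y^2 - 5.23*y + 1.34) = 0.02*y^3 - 2.79*y^2 + 7.6*y - 2.51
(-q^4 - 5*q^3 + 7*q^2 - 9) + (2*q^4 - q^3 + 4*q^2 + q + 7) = q^4 - 6*q^3 + 11*q^2 + q - 2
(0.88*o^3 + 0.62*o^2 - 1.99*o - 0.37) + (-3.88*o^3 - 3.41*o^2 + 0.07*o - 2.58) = -3.0*o^3 - 2.79*o^2 - 1.92*o - 2.95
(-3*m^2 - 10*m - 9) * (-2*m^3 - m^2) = 6*m^5 + 23*m^4 + 28*m^3 + 9*m^2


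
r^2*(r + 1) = r^3 + r^2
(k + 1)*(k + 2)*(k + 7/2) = k^3 + 13*k^2/2 + 25*k/2 + 7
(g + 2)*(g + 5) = g^2 + 7*g + 10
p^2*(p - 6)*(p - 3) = p^4 - 9*p^3 + 18*p^2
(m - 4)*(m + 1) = m^2 - 3*m - 4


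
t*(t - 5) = t^2 - 5*t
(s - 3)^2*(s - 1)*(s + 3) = s^4 - 4*s^3 - 6*s^2 + 36*s - 27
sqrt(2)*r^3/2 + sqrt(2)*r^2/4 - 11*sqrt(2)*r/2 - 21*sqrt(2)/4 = (r - 7/2)*(r + 3)*(sqrt(2)*r/2 + sqrt(2)/2)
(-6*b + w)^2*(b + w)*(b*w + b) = 36*b^4*w + 36*b^4 + 24*b^3*w^2 + 24*b^3*w - 11*b^2*w^3 - 11*b^2*w^2 + b*w^4 + b*w^3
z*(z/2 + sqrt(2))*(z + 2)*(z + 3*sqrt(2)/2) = z^4/2 + z^3 + 7*sqrt(2)*z^3/4 + 3*z^2 + 7*sqrt(2)*z^2/2 + 6*z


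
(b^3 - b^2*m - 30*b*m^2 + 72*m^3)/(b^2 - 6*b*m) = (b^3 - b^2*m - 30*b*m^2 + 72*m^3)/(b*(b - 6*m))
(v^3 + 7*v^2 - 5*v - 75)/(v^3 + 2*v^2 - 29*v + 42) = (v^2 + 10*v + 25)/(v^2 + 5*v - 14)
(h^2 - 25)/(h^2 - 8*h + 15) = (h + 5)/(h - 3)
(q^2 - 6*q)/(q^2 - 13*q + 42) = q/(q - 7)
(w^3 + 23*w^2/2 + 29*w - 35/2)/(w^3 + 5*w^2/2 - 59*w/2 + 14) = (w + 5)/(w - 4)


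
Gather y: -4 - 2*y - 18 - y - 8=-3*y - 30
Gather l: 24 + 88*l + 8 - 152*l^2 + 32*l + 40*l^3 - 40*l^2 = 40*l^3 - 192*l^2 + 120*l + 32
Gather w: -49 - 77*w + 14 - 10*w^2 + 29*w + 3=-10*w^2 - 48*w - 32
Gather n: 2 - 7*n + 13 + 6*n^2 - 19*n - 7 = 6*n^2 - 26*n + 8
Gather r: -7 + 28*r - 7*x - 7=28*r - 7*x - 14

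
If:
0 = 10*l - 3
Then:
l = 3/10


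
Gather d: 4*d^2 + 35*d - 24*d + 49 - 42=4*d^2 + 11*d + 7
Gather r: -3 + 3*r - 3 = 3*r - 6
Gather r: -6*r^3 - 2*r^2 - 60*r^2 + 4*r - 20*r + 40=-6*r^3 - 62*r^2 - 16*r + 40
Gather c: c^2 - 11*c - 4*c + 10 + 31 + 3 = c^2 - 15*c + 44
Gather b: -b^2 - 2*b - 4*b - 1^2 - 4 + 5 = -b^2 - 6*b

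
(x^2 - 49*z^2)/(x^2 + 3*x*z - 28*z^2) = (x - 7*z)/(x - 4*z)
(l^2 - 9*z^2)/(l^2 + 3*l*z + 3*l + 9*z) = (l - 3*z)/(l + 3)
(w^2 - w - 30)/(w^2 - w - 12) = (-w^2 + w + 30)/(-w^2 + w + 12)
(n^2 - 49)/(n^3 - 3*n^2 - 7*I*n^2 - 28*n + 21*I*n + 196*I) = (n + 7)/(n^2 + n*(4 - 7*I) - 28*I)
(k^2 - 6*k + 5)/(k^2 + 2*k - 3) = (k - 5)/(k + 3)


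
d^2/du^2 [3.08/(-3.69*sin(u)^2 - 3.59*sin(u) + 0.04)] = (167.750352*sin(u)^4 + 122.403204*sin(u)^3 - 210.111748*sin(u)^2 - 244.36412*sin(u) - 80.299912)/(3.69*sin(u)^2 + 3.59*sin(u) - 0.04)^3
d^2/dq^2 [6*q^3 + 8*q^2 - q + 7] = 36*q + 16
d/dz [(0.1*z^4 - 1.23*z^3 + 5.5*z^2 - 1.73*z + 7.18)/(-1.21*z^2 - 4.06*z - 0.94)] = (-0.242*z^5 + 0.270300000000001*z^4 + 9.6116*z^3 - 20.9547*z^2 + 7.0356*z + 30.777)/(1.4641*z^4 + 9.8252*z^3 + 18.7584*z^2 + 7.6328*z + 0.8836)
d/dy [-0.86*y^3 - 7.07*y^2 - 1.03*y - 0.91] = -2.58*y^2 - 14.14*y - 1.03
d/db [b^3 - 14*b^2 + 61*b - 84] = 3*b^2 - 28*b + 61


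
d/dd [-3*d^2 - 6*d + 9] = -6*d - 6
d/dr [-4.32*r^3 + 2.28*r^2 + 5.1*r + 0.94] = -12.96*r^2 + 4.56*r + 5.1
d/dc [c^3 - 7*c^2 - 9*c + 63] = 3*c^2 - 14*c - 9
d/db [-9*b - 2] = -9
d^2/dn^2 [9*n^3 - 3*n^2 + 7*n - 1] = 54*n - 6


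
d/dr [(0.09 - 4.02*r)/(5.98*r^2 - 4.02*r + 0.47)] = (24.0396*r^2 - 1.0764*r - 1.5276)/(35.7604*r^4 - 48.0792*r^3 + 21.7816*r^2 - 3.7788*r + 0.2209)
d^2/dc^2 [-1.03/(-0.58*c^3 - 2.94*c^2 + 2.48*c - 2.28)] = (-(3.5844*c + 6.0564)*(0.58*c^3 + 2.94*c^2 - 2.48*c + 2.28) + 1.03*(1.74*c^2 + 5.88*c - 2.48)*(3.48*c^2 + 11.76*c - 4.96))/(0.58*c^3 + 2.94*c^2 - 2.48*c + 2.28)^3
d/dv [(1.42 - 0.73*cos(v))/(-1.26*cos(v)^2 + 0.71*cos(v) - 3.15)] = (0.9198*cos(v)^2 - 3.5784*cos(v) - 1.2913)*sin(v)/(1.5876*cos(v)^4 - 1.7892*cos(v)^3 + 8.4421*cos(v)^2 - 4.473*cos(v) + 9.9225)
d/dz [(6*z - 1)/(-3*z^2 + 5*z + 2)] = (18*z^2 - 6*z + 17)/(9*z^4 - 30*z^3 + 13*z^2 + 20*z + 4)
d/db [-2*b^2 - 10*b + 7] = -4*b - 10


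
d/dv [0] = 0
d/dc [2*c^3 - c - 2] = 6*c^2 - 1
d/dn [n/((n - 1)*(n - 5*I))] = -n^2/((n - 1)^2*(n - 5*I)^2) + 5*I/((n - 1)^2*(n - 5*I)^2)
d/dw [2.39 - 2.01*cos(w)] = 2.01*sin(w)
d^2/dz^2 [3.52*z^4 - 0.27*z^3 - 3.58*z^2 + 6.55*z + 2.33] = 42.24*z^2 - 1.62*z - 7.16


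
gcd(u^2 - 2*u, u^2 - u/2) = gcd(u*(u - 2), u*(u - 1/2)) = u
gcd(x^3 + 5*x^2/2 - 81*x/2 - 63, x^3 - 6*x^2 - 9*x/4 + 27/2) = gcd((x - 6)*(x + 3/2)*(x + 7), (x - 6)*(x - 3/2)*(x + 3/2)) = x^2 - 9*x/2 - 9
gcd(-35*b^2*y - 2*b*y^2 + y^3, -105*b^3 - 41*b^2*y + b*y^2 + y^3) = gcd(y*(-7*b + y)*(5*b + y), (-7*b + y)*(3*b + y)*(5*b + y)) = -35*b^2 - 2*b*y + y^2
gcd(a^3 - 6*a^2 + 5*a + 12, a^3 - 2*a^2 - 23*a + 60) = a^2 - 7*a + 12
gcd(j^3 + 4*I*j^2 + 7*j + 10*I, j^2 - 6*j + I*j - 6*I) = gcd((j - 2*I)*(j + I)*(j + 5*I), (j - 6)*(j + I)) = j + I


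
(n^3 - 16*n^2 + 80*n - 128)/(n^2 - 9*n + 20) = (n^2 - 12*n + 32)/(n - 5)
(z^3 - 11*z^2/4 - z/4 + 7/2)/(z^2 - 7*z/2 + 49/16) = 4*(z^2 - z - 2)/(4*z - 7)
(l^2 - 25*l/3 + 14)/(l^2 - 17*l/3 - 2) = (3*l - 7)/(3*l + 1)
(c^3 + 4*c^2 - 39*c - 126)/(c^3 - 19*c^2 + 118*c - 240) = (c^2 + 10*c + 21)/(c^2 - 13*c + 40)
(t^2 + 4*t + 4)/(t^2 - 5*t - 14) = (t + 2)/(t - 7)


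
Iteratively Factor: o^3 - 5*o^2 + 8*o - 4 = (o - 2)*(o^2 - 3*o + 2) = (o - 2)^2*(o - 1)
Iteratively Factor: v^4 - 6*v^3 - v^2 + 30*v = (v - 5)*(v^3 - v^2 - 6*v) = (v - 5)*(v - 3)*(v^2 + 2*v) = (v - 5)*(v - 3)*(v + 2)*(v)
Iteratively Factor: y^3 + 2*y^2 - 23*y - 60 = (y - 5)*(y^2 + 7*y + 12) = (y - 5)*(y + 3)*(y + 4)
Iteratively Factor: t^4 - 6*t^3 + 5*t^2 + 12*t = (t)*(t^3 - 6*t^2 + 5*t + 12) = t*(t - 3)*(t^2 - 3*t - 4) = t*(t - 3)*(t + 1)*(t - 4)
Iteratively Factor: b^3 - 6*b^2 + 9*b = (b - 3)*(b^2 - 3*b) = (b - 3)^2*(b)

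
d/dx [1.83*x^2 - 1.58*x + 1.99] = 3.66*x - 1.58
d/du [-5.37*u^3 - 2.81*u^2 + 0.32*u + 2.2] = -16.11*u^2 - 5.62*u + 0.32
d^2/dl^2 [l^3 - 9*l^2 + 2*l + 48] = 6*l - 18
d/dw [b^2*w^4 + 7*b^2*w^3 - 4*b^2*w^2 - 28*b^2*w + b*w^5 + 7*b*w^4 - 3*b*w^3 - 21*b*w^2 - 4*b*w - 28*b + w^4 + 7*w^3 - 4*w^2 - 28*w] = 4*b^2*w^3 + 21*b^2*w^2 - 8*b^2*w - 28*b^2 + 5*b*w^4 + 28*b*w^3 - 9*b*w^2 - 42*b*w - 4*b + 4*w^3 + 21*w^2 - 8*w - 28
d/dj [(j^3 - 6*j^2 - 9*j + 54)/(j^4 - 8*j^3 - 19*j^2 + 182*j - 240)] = (-j^4 + 6*j^3 + 5*j^2 - 20*j - 852)/(j^6 - 10*j^5 - 43*j^4 + 500*j^3 + 356*j^2 - 5440*j + 6400)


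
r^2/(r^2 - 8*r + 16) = r^2/(r^2 - 8*r + 16)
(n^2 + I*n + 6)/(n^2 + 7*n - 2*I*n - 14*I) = (n + 3*I)/(n + 7)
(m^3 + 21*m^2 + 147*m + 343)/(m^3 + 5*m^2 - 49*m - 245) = (m^2 + 14*m + 49)/(m^2 - 2*m - 35)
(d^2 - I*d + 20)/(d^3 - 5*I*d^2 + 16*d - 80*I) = 1/(d - 4*I)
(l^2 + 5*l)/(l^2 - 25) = l/(l - 5)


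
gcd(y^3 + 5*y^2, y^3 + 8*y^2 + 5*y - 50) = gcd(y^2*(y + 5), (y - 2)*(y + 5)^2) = y + 5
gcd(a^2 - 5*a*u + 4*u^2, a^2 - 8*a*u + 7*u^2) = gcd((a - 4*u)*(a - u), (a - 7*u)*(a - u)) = -a + u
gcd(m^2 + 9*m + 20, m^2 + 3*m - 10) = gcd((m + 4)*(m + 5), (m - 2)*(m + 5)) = m + 5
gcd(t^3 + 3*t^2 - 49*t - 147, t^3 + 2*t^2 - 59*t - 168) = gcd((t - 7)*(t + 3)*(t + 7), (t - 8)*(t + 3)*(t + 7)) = t^2 + 10*t + 21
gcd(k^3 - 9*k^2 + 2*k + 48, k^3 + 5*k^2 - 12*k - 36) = k^2 - k - 6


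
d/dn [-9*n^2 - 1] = -18*n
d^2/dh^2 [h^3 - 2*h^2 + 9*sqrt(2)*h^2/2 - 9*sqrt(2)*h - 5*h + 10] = 6*h - 4 + 9*sqrt(2)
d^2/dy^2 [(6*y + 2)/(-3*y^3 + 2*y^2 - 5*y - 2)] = 4*(-3*y^2 + 3*y + 1)/(y^6 - 3*y^5 + 9*y^4 - 13*y^3 + 18*y^2 - 12*y + 8)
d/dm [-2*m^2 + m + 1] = 1 - 4*m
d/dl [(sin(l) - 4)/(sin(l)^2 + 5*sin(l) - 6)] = (8*sin(l) + cos(l)^2 + 13)*cos(l)/(sin(l)^2 + 5*sin(l) - 6)^2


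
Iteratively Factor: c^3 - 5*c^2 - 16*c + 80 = (c + 4)*(c^2 - 9*c + 20) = (c - 5)*(c + 4)*(c - 4)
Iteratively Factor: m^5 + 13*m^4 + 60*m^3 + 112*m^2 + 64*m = (m + 4)*(m^4 + 9*m^3 + 24*m^2 + 16*m) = (m + 4)^2*(m^3 + 5*m^2 + 4*m) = m*(m + 4)^2*(m^2 + 5*m + 4) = m*(m + 4)^3*(m + 1)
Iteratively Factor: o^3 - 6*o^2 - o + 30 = (o + 2)*(o^2 - 8*o + 15) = (o - 3)*(o + 2)*(o - 5)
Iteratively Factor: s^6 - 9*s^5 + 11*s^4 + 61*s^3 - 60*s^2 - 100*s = (s - 5)*(s^5 - 4*s^4 - 9*s^3 + 16*s^2 + 20*s) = (s - 5)*(s + 2)*(s^4 - 6*s^3 + 3*s^2 + 10*s) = (s - 5)*(s + 1)*(s + 2)*(s^3 - 7*s^2 + 10*s) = (s - 5)^2*(s + 1)*(s + 2)*(s^2 - 2*s) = s*(s - 5)^2*(s + 1)*(s + 2)*(s - 2)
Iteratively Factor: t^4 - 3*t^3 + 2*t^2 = (t)*(t^3 - 3*t^2 + 2*t) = t^2*(t^2 - 3*t + 2) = t^2*(t - 2)*(t - 1)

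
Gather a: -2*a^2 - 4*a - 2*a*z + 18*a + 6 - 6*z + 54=-2*a^2 + a*(14 - 2*z) - 6*z + 60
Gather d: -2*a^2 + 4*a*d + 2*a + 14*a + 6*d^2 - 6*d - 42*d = -2*a^2 + 16*a + 6*d^2 + d*(4*a - 48)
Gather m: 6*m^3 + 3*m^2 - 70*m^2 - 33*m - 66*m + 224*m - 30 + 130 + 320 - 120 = 6*m^3 - 67*m^2 + 125*m + 300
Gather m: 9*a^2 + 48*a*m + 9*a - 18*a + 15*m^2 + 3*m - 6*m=9*a^2 - 9*a + 15*m^2 + m*(48*a - 3)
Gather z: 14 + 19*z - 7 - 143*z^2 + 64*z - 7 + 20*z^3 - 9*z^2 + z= 20*z^3 - 152*z^2 + 84*z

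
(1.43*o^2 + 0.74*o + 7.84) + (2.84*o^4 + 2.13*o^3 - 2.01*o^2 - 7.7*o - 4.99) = 2.84*o^4 + 2.13*o^3 - 0.58*o^2 - 6.96*o + 2.85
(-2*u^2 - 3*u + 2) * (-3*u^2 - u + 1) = 6*u^4 + 11*u^3 - 5*u^2 - 5*u + 2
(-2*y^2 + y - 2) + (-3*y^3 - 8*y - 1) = -3*y^3 - 2*y^2 - 7*y - 3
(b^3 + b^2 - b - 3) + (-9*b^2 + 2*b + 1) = b^3 - 8*b^2 + b - 2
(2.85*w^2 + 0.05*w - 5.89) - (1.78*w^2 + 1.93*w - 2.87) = 1.07*w^2 - 1.88*w - 3.02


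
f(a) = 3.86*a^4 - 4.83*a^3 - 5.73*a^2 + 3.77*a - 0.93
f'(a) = 15.44*a^3 - 14.49*a^2 - 11.46*a + 3.77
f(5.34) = 2259.05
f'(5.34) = 1880.48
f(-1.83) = 45.87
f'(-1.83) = -118.41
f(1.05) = -4.19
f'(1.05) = -6.36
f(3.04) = 151.55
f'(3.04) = 268.80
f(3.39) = 267.62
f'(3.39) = 399.91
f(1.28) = -5.26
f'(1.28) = -2.26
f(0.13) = -0.55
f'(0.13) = 2.07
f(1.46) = -5.13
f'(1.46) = 4.20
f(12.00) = 70913.91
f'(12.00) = 24460.01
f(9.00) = 21373.26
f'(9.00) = 9982.70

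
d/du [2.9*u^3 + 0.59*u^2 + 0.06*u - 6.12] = 8.7*u^2 + 1.18*u + 0.06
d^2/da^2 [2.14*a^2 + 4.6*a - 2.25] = 4.28000000000000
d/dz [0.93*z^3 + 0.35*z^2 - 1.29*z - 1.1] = 2.79*z^2 + 0.7*z - 1.29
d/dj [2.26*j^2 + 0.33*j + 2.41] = 4.52*j + 0.33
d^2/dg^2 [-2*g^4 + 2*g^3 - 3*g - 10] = 12*g*(1 - 2*g)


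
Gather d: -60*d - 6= -60*d - 6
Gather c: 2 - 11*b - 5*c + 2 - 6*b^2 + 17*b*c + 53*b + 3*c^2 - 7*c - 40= -6*b^2 + 42*b + 3*c^2 + c*(17*b - 12) - 36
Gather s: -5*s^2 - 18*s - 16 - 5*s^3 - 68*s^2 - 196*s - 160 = -5*s^3 - 73*s^2 - 214*s - 176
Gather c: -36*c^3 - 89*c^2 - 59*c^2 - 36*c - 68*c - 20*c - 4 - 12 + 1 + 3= -36*c^3 - 148*c^2 - 124*c - 12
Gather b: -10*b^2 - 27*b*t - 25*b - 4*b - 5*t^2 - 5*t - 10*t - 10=-10*b^2 + b*(-27*t - 29) - 5*t^2 - 15*t - 10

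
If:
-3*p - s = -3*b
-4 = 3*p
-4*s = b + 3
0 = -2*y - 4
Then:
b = -19/13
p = -4/3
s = -5/13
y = -2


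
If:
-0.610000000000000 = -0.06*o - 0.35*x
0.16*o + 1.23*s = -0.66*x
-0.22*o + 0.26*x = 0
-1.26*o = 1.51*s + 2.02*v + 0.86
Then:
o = 1.71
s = -1.00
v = -0.75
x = 1.45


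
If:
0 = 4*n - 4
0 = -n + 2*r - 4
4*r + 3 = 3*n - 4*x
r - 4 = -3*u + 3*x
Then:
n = 1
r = 5/2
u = -2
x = -5/2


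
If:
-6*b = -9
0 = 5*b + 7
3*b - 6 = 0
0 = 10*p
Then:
No Solution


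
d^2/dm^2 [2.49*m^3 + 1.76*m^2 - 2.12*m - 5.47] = 14.94*m + 3.52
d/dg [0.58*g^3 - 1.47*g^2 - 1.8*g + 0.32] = 1.74*g^2 - 2.94*g - 1.8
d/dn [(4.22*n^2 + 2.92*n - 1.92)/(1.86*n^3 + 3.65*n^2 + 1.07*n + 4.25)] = (-7.8492*n^4 - 10.8624*n^3 + 4.571*n^2 + 49.886*n + 14.4644)/(3.4596*n^6 + 13.578*n^5 + 17.3029*n^4 + 23.621*n^3 + 32.1699*n^2 + 9.095*n + 18.0625)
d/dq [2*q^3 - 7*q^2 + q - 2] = 6*q^2 - 14*q + 1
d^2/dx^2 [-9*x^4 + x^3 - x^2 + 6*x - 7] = -108*x^2 + 6*x - 2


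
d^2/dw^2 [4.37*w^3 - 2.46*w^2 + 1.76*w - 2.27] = 26.22*w - 4.92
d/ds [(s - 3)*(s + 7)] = 2*s + 4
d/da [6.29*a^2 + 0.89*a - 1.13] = 12.58*a + 0.89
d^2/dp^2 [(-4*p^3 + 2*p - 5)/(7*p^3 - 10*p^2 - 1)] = 2*(-280*p^6 + 294*p^5 - 2058*p^4 + 3040*p^3 - 1416*p^2 - 177*p + 50)/(343*p^9 - 1470*p^8 + 2100*p^7 - 1147*p^6 + 420*p^5 - 300*p^4 + 21*p^3 - 30*p^2 - 1)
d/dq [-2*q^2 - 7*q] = -4*q - 7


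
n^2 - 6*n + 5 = (n - 5)*(n - 1)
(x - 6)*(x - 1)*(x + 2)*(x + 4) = x^4 - x^3 - 28*x^2 - 20*x + 48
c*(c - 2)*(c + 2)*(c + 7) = c^4 + 7*c^3 - 4*c^2 - 28*c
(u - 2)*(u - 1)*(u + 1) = u^3 - 2*u^2 - u + 2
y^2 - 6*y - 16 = (y - 8)*(y + 2)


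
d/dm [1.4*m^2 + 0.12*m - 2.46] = 2.8*m + 0.12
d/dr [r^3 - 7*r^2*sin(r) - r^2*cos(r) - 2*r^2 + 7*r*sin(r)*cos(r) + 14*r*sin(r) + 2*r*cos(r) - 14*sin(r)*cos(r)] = r^2*sin(r) - 7*r^2*cos(r) + 3*r^2 - 16*r*sin(r) + 12*r*cos(r) + 7*r*cos(2*r) - 4*r + 14*sin(r) + 7*sin(2*r)/2 + 2*cos(r) - 14*cos(2*r)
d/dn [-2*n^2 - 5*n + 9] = -4*n - 5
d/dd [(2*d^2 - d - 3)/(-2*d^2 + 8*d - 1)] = (14*d^2 - 16*d + 25)/(4*d^4 - 32*d^3 + 68*d^2 - 16*d + 1)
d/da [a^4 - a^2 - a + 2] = 4*a^3 - 2*a - 1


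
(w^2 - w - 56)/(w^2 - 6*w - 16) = (w + 7)/(w + 2)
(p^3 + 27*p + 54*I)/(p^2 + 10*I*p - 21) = (p^2 - 3*I*p + 18)/(p + 7*I)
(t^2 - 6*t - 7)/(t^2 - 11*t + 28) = (t + 1)/(t - 4)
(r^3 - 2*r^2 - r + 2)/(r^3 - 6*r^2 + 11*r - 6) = (r + 1)/(r - 3)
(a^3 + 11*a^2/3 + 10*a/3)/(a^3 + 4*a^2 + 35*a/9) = 3*(a + 2)/(3*a + 7)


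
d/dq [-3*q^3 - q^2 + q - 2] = -9*q^2 - 2*q + 1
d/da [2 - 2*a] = -2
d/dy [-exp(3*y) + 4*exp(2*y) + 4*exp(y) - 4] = (-3*exp(2*y) + 8*exp(y) + 4)*exp(y)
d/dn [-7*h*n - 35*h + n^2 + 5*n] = -7*h + 2*n + 5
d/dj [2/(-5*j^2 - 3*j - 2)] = 2*(10*j + 3)/(5*j^2 + 3*j + 2)^2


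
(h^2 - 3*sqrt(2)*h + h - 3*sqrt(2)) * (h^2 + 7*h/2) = h^4 - 3*sqrt(2)*h^3 + 9*h^3/2 - 27*sqrt(2)*h^2/2 + 7*h^2/2 - 21*sqrt(2)*h/2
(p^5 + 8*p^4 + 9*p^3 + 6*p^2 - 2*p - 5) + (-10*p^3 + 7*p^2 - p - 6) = p^5 + 8*p^4 - p^3 + 13*p^2 - 3*p - 11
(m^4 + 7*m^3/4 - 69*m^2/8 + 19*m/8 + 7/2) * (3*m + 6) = 3*m^5 + 45*m^4/4 - 123*m^3/8 - 357*m^2/8 + 99*m/4 + 21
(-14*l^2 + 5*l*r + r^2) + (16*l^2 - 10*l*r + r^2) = 2*l^2 - 5*l*r + 2*r^2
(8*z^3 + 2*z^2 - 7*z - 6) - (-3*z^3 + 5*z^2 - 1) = 11*z^3 - 3*z^2 - 7*z - 5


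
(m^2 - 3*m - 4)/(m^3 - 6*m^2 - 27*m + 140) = (m + 1)/(m^2 - 2*m - 35)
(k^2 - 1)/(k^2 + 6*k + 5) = (k - 1)/(k + 5)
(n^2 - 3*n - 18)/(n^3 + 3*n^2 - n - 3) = (n - 6)/(n^2 - 1)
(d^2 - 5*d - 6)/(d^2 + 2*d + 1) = (d - 6)/(d + 1)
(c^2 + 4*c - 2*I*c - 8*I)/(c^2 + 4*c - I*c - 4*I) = (c - 2*I)/(c - I)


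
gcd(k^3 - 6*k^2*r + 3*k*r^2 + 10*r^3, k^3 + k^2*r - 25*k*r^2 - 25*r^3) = -k^2 + 4*k*r + 5*r^2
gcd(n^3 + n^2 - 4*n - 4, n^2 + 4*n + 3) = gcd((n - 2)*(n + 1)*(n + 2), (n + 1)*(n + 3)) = n + 1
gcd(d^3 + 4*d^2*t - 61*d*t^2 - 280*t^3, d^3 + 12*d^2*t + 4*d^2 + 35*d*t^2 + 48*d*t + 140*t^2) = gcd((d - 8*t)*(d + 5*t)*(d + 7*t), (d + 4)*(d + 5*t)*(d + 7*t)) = d^2 + 12*d*t + 35*t^2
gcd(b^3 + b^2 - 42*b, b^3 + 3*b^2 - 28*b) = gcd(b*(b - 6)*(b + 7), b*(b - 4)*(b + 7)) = b^2 + 7*b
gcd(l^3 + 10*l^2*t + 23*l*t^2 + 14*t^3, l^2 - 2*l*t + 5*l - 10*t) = 1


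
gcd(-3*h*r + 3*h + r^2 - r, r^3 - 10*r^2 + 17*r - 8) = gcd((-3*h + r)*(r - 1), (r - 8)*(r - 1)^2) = r - 1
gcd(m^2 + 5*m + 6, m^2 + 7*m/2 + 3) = m + 2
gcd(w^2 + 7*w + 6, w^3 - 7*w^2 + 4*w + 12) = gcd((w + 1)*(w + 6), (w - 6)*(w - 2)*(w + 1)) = w + 1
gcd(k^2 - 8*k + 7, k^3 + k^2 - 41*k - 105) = k - 7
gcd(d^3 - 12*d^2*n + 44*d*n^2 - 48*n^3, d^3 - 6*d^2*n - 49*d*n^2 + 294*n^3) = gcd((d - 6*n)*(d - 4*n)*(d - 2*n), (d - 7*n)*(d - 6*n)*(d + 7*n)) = d - 6*n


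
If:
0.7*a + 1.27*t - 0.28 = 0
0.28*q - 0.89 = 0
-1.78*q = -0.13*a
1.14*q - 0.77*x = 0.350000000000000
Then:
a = 43.52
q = 3.18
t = -23.77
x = 4.25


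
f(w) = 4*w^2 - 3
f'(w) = 8*w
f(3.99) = 60.68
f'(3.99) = 31.92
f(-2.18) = 16.01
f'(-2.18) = -17.44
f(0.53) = -1.88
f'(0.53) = 4.24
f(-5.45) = 115.81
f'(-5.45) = -43.60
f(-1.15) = 2.29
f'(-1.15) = -9.20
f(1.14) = 2.20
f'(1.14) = 9.12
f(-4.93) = 94.22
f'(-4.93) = -39.44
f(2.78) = 27.91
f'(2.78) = 22.24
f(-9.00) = 321.00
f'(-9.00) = -72.00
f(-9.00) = 321.00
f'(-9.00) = -72.00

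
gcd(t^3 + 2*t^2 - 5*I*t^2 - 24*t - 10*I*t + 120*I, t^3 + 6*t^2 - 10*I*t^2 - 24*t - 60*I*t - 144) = t + 6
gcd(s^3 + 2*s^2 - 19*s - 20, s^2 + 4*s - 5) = s + 5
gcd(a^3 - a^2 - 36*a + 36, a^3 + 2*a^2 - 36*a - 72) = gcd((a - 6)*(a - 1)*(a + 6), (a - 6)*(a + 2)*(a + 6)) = a^2 - 36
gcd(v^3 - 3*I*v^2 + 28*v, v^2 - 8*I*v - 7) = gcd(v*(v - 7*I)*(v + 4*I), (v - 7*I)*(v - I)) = v - 7*I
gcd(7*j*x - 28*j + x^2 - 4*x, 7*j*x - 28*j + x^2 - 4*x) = 7*j*x - 28*j + x^2 - 4*x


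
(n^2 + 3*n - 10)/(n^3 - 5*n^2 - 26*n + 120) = (n - 2)/(n^2 - 10*n + 24)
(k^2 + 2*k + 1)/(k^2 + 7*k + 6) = (k + 1)/(k + 6)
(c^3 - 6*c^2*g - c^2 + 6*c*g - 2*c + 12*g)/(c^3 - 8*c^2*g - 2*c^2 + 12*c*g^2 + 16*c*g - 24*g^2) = (c + 1)/(c - 2*g)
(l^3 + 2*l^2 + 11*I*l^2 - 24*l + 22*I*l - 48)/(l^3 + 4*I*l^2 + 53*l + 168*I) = (l + 2)/(l - 7*I)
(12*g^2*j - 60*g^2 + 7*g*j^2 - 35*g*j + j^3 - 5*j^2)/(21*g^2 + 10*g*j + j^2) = (4*g*j - 20*g + j^2 - 5*j)/(7*g + j)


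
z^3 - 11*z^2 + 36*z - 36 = (z - 6)*(z - 3)*(z - 2)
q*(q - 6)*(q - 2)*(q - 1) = q^4 - 9*q^3 + 20*q^2 - 12*q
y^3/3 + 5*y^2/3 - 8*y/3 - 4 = (y/3 + 1/3)*(y - 2)*(y + 6)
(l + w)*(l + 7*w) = l^2 + 8*l*w + 7*w^2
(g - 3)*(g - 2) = g^2 - 5*g + 6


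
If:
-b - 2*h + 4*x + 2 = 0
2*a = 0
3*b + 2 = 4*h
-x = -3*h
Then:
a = 0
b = -14/13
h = -4/13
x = -12/13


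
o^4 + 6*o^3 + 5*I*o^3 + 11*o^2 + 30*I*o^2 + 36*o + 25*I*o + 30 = (o + 1)*(o + 5)*(o - I)*(o + 6*I)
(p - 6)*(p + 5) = p^2 - p - 30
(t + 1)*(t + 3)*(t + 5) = t^3 + 9*t^2 + 23*t + 15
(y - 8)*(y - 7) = y^2 - 15*y + 56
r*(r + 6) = r^2 + 6*r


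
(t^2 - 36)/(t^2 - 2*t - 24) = (t + 6)/(t + 4)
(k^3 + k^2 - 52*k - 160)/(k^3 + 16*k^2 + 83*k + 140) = (k - 8)/(k + 7)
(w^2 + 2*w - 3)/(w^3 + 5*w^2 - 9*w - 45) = (w - 1)/(w^2 + 2*w - 15)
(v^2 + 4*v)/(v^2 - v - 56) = v*(v + 4)/(v^2 - v - 56)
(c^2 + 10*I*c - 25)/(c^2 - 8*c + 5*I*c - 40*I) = (c + 5*I)/(c - 8)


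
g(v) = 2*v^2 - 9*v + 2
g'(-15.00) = -69.00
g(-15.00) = 587.00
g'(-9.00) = -45.00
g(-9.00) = 245.00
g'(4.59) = 9.36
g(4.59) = 2.83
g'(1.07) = -4.72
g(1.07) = -5.34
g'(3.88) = 6.52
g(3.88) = -2.81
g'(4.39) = 8.56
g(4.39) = 1.03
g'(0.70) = -6.20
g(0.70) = -3.32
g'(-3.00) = -21.00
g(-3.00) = 47.00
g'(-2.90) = -20.60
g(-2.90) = 44.92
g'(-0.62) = -11.48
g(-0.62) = 8.35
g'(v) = 4*v - 9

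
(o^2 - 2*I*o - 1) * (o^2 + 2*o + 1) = o^4 + 2*o^3 - 2*I*o^3 - 4*I*o^2 - 2*o - 2*I*o - 1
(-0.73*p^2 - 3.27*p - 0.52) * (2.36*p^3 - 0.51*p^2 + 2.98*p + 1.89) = -1.7228*p^5 - 7.3449*p^4 - 1.7349*p^3 - 10.8591*p^2 - 7.7299*p - 0.9828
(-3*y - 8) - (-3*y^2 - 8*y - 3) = 3*y^2 + 5*y - 5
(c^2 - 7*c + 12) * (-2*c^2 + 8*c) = -2*c^4 + 22*c^3 - 80*c^2 + 96*c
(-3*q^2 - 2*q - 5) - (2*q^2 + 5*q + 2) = -5*q^2 - 7*q - 7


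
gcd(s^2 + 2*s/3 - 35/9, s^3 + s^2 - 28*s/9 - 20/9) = s - 5/3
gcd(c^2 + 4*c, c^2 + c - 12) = c + 4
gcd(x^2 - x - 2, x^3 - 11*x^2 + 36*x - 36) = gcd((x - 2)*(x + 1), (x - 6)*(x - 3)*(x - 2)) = x - 2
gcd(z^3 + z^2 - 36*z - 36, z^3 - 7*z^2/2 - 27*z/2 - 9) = z^2 - 5*z - 6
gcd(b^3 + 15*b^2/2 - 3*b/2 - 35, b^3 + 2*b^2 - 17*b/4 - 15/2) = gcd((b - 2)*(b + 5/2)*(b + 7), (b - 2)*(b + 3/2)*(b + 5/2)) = b^2 + b/2 - 5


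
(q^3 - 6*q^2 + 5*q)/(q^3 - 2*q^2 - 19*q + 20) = q/(q + 4)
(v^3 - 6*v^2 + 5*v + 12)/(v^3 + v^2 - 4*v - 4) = (v^2 - 7*v + 12)/(v^2 - 4)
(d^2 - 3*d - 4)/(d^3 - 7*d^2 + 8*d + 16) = 1/(d - 4)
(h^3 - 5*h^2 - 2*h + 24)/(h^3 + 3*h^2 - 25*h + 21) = (h^2 - 2*h - 8)/(h^2 + 6*h - 7)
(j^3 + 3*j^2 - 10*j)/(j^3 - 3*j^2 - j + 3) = j*(j^2 + 3*j - 10)/(j^3 - 3*j^2 - j + 3)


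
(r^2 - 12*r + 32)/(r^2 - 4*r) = (r - 8)/r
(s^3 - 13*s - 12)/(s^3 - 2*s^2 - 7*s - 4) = (s + 3)/(s + 1)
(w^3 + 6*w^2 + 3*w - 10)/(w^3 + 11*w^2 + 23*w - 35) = (w + 2)/(w + 7)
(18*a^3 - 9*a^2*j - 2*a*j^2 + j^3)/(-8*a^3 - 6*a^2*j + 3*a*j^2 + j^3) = (-9*a^2 + j^2)/(4*a^2 + 5*a*j + j^2)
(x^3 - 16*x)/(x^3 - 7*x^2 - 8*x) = (16 - x^2)/(-x^2 + 7*x + 8)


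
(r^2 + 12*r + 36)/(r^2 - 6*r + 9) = (r^2 + 12*r + 36)/(r^2 - 6*r + 9)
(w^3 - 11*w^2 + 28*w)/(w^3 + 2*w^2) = (w^2 - 11*w + 28)/(w*(w + 2))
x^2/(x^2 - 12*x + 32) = x^2/(x^2 - 12*x + 32)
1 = 1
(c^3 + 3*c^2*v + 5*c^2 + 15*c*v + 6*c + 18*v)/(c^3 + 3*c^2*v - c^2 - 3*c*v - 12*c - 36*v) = (c + 2)/(c - 4)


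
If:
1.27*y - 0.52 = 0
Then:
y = 0.41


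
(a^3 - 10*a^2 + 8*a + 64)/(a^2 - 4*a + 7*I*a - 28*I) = (a^2 - 6*a - 16)/(a + 7*I)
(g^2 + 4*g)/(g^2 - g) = (g + 4)/(g - 1)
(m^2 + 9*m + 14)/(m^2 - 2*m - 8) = (m + 7)/(m - 4)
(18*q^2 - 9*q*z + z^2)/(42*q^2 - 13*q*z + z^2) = (-3*q + z)/(-7*q + z)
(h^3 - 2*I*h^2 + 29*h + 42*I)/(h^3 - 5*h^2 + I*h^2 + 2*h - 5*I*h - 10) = (h^2 - 4*I*h + 21)/(h^2 - h*(5 + I) + 5*I)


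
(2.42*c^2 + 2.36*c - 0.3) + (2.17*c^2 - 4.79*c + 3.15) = 4.59*c^2 - 2.43*c + 2.85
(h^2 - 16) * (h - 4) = h^3 - 4*h^2 - 16*h + 64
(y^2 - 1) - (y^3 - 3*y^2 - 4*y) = -y^3 + 4*y^2 + 4*y - 1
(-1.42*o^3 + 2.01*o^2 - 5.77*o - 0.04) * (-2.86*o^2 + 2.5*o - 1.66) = 4.0612*o^5 - 9.2986*o^4 + 23.8844*o^3 - 17.6472*o^2 + 9.4782*o + 0.0664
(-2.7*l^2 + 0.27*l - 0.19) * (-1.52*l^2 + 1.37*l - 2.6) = 4.104*l^4 - 4.1094*l^3 + 7.6787*l^2 - 0.9623*l + 0.494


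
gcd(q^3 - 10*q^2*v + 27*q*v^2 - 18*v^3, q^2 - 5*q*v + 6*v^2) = q - 3*v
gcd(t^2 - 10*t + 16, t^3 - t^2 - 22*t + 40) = t - 2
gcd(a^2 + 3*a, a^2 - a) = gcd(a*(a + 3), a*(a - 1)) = a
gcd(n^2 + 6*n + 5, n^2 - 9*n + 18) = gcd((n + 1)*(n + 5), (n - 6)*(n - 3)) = 1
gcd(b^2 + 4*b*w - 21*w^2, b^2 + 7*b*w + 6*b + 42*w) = b + 7*w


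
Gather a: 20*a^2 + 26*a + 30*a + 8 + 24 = 20*a^2 + 56*a + 32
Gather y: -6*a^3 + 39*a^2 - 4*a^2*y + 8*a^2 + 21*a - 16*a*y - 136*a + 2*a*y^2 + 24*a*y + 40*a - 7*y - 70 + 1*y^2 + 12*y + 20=-6*a^3 + 47*a^2 - 75*a + y^2*(2*a + 1) + y*(-4*a^2 + 8*a + 5) - 50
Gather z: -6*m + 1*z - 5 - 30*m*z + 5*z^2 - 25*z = -6*m + 5*z^2 + z*(-30*m - 24) - 5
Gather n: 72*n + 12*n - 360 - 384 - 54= 84*n - 798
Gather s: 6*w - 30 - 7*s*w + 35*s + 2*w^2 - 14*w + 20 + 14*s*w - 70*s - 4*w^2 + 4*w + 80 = s*(7*w - 35) - 2*w^2 - 4*w + 70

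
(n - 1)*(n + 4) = n^2 + 3*n - 4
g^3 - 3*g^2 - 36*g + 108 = (g - 6)*(g - 3)*(g + 6)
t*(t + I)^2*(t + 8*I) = t^4 + 10*I*t^3 - 17*t^2 - 8*I*t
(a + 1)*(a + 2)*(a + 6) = a^3 + 9*a^2 + 20*a + 12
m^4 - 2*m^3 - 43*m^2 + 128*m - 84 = (m - 6)*(m - 2)*(m - 1)*(m + 7)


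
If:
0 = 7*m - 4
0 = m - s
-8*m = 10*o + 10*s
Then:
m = 4/7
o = -36/35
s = 4/7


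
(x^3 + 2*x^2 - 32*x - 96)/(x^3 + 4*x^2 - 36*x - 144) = (x + 4)/(x + 6)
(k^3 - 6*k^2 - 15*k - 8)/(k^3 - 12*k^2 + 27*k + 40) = (k + 1)/(k - 5)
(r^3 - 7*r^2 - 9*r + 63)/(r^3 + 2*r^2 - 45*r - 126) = (r - 3)/(r + 6)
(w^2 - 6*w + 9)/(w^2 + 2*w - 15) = (w - 3)/(w + 5)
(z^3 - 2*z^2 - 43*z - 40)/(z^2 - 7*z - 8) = z + 5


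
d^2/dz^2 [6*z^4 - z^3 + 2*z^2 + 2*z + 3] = 72*z^2 - 6*z + 4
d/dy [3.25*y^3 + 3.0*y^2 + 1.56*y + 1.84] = 9.75*y^2 + 6.0*y + 1.56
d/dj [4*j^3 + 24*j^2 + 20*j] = 12*j^2 + 48*j + 20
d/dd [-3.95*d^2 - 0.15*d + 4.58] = -7.9*d - 0.15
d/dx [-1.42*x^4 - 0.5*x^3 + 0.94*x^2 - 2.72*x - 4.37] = -5.68*x^3 - 1.5*x^2 + 1.88*x - 2.72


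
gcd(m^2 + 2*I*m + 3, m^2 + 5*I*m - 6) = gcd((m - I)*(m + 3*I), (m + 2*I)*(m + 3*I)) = m + 3*I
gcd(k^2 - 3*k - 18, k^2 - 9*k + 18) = k - 6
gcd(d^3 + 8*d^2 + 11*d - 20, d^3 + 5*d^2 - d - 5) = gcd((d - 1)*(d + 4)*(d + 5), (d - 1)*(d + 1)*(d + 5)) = d^2 + 4*d - 5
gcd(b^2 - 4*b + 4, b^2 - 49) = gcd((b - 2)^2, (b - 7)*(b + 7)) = 1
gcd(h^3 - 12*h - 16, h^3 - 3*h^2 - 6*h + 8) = h^2 - 2*h - 8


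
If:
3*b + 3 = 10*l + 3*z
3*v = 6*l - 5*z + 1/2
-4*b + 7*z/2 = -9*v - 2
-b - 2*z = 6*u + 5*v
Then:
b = 169*z/14 - 89/14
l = 93*z/28 - 45/28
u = 907/252 - 409*z/63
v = 209*z/42 - 64/21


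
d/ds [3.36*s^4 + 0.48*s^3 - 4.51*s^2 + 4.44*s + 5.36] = 13.44*s^3 + 1.44*s^2 - 9.02*s + 4.44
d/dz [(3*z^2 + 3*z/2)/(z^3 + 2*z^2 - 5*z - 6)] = 3*(-z^4 - z^3 - 6*z^2 - 12*z - 3)/(z^6 + 4*z^5 - 6*z^4 - 32*z^3 + z^2 + 60*z + 36)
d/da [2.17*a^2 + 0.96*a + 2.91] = 4.34*a + 0.96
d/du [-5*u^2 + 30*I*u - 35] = -10*u + 30*I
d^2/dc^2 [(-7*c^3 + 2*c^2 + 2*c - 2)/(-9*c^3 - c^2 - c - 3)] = 2*(-225*c^6 - 675*c^5 - 162*c^4 + 526*c^3 + 465*c^2 + 51*c - 16)/(729*c^9 + 243*c^8 + 270*c^7 + 784*c^6 + 192*c^5 + 174*c^4 + 262*c^3 + 36*c^2 + 27*c + 27)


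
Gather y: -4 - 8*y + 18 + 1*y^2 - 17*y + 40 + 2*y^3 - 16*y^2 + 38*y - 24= 2*y^3 - 15*y^2 + 13*y + 30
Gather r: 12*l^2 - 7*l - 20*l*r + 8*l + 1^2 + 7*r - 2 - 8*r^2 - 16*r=12*l^2 + l - 8*r^2 + r*(-20*l - 9) - 1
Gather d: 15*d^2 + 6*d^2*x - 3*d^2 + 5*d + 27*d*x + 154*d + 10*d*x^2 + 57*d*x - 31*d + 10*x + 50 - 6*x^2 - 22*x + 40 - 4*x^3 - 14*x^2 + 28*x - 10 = d^2*(6*x + 12) + d*(10*x^2 + 84*x + 128) - 4*x^3 - 20*x^2 + 16*x + 80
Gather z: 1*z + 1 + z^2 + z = z^2 + 2*z + 1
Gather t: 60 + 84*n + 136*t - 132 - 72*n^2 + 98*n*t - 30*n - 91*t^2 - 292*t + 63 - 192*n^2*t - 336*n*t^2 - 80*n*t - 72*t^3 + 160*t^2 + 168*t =-72*n^2 + 54*n - 72*t^3 + t^2*(69 - 336*n) + t*(-192*n^2 + 18*n + 12) - 9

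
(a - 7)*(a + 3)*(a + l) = a^3 + a^2*l - 4*a^2 - 4*a*l - 21*a - 21*l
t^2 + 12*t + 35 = (t + 5)*(t + 7)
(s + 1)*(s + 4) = s^2 + 5*s + 4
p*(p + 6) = p^2 + 6*p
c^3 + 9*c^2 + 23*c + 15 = (c + 1)*(c + 3)*(c + 5)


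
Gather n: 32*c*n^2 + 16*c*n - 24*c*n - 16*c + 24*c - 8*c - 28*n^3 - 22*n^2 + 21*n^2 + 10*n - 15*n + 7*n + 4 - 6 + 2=-28*n^3 + n^2*(32*c - 1) + n*(2 - 8*c)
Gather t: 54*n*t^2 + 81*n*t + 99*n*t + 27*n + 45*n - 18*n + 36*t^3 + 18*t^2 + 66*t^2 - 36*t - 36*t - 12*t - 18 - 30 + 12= 54*n + 36*t^3 + t^2*(54*n + 84) + t*(180*n - 84) - 36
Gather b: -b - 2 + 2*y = -b + 2*y - 2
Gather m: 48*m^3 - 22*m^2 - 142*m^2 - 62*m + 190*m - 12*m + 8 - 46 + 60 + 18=48*m^3 - 164*m^2 + 116*m + 40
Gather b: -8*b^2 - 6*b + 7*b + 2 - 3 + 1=-8*b^2 + b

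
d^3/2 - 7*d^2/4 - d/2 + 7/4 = (d/2 + 1/2)*(d - 7/2)*(d - 1)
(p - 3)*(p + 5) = p^2 + 2*p - 15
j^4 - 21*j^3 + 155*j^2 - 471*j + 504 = (j - 8)*(j - 7)*(j - 3)^2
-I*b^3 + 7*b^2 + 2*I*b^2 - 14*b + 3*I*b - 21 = (b - 3)*(b + 7*I)*(-I*b - I)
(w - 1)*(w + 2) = w^2 + w - 2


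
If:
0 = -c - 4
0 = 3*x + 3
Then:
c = -4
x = -1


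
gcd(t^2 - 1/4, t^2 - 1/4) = t^2 - 1/4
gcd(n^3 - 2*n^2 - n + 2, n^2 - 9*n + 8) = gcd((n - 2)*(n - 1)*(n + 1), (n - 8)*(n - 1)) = n - 1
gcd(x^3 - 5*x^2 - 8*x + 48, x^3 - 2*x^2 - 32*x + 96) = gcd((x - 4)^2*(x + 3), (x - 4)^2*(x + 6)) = x^2 - 8*x + 16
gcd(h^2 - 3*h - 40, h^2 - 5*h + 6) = 1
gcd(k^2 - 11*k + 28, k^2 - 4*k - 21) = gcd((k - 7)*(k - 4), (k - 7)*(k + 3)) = k - 7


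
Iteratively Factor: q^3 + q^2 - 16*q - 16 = (q + 4)*(q^2 - 3*q - 4) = (q + 1)*(q + 4)*(q - 4)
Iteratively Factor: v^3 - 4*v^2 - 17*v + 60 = (v - 5)*(v^2 + v - 12) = (v - 5)*(v - 3)*(v + 4)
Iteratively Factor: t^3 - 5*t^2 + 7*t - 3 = (t - 3)*(t^2 - 2*t + 1) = (t - 3)*(t - 1)*(t - 1)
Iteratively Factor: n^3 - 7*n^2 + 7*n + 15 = (n + 1)*(n^2 - 8*n + 15) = (n - 5)*(n + 1)*(n - 3)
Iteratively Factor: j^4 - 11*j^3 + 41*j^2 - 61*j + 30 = (j - 5)*(j^3 - 6*j^2 + 11*j - 6) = (j - 5)*(j - 1)*(j^2 - 5*j + 6) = (j - 5)*(j - 2)*(j - 1)*(j - 3)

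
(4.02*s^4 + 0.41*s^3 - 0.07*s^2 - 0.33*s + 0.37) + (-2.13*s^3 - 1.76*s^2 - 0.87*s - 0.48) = 4.02*s^4 - 1.72*s^3 - 1.83*s^2 - 1.2*s - 0.11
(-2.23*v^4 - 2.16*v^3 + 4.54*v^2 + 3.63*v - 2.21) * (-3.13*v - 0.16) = 6.9799*v^5 + 7.1176*v^4 - 13.8646*v^3 - 12.0883*v^2 + 6.3365*v + 0.3536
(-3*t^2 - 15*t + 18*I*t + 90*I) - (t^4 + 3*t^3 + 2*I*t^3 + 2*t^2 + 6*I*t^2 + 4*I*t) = -t^4 - 3*t^3 - 2*I*t^3 - 5*t^2 - 6*I*t^2 - 15*t + 14*I*t + 90*I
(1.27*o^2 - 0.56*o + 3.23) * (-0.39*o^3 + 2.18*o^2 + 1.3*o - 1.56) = -0.4953*o^5 + 2.987*o^4 - 0.8295*o^3 + 4.3322*o^2 + 5.0726*o - 5.0388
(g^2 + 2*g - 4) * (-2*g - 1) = -2*g^3 - 5*g^2 + 6*g + 4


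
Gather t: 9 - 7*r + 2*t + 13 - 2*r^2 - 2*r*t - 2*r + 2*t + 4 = -2*r^2 - 9*r + t*(4 - 2*r) + 26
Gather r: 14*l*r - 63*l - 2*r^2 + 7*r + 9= -63*l - 2*r^2 + r*(14*l + 7) + 9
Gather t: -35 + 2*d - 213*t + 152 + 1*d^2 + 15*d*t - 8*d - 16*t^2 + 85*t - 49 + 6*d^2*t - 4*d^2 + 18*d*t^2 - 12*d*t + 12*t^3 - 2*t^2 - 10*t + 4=-3*d^2 - 6*d + 12*t^3 + t^2*(18*d - 18) + t*(6*d^2 + 3*d - 138) + 72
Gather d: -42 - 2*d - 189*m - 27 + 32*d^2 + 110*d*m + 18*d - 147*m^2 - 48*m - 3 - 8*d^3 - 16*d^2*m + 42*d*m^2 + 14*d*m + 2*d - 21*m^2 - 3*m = -8*d^3 + d^2*(32 - 16*m) + d*(42*m^2 + 124*m + 18) - 168*m^2 - 240*m - 72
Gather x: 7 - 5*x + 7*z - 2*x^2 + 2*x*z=-2*x^2 + x*(2*z - 5) + 7*z + 7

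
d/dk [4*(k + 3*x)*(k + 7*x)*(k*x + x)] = 4*x*(3*k^2 + 20*k*x + 2*k + 21*x^2 + 10*x)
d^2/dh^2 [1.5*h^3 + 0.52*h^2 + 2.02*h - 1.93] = 9.0*h + 1.04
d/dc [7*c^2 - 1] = 14*c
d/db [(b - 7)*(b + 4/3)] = 2*b - 17/3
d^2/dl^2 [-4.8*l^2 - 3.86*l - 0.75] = -9.60000000000000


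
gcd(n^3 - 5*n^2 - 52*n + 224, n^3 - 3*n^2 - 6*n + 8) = n - 4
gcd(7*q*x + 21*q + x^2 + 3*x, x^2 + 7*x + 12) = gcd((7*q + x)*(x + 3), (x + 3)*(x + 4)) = x + 3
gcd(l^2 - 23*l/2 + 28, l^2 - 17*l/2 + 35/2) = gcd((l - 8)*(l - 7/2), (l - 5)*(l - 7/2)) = l - 7/2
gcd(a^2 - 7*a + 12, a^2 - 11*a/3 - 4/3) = a - 4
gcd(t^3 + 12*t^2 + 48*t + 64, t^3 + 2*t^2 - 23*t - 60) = t + 4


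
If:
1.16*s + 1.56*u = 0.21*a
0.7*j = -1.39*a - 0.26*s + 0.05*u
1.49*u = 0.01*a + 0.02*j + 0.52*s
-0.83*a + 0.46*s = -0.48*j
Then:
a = 0.00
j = 0.00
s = 0.00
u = 0.00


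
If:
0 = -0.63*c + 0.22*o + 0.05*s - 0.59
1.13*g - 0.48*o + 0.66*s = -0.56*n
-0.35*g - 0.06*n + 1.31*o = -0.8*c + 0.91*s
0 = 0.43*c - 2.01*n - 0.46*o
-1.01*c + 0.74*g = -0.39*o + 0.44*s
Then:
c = -0.37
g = -0.22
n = -0.37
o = 1.26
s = 1.60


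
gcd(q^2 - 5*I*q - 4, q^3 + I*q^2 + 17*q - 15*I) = q - I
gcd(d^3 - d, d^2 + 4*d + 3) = d + 1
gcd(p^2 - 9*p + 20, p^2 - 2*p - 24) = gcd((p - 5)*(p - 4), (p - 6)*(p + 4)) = 1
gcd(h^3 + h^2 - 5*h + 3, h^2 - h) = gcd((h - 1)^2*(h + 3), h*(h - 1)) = h - 1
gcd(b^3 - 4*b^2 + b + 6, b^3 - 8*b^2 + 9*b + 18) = b^2 - 2*b - 3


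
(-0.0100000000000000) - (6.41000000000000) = -6.42000000000000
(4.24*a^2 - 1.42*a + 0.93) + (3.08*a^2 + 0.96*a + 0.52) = 7.32*a^2 - 0.46*a + 1.45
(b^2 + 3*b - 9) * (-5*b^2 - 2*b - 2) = -5*b^4 - 17*b^3 + 37*b^2 + 12*b + 18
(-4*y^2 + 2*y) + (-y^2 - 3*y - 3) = -5*y^2 - y - 3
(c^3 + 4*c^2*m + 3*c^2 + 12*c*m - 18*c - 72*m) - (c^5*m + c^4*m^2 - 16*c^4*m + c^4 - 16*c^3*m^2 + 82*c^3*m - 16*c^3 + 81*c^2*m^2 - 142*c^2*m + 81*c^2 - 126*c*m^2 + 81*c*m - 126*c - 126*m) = -c^5*m - c^4*m^2 + 16*c^4*m - c^4 + 16*c^3*m^2 - 82*c^3*m + 17*c^3 - 81*c^2*m^2 + 146*c^2*m - 78*c^2 + 126*c*m^2 - 69*c*m + 108*c + 54*m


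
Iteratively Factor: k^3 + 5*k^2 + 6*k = (k)*(k^2 + 5*k + 6) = k*(k + 3)*(k + 2)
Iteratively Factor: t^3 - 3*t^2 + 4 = (t - 2)*(t^2 - t - 2) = (t - 2)^2*(t + 1)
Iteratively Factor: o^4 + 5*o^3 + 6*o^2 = (o)*(o^3 + 5*o^2 + 6*o) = o^2*(o^2 + 5*o + 6) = o^2*(o + 3)*(o + 2)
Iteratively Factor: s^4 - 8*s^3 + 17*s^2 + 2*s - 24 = (s - 4)*(s^3 - 4*s^2 + s + 6) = (s - 4)*(s + 1)*(s^2 - 5*s + 6) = (s - 4)*(s - 3)*(s + 1)*(s - 2)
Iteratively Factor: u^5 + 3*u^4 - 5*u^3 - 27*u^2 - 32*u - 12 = (u + 1)*(u^4 + 2*u^3 - 7*u^2 - 20*u - 12) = (u + 1)^2*(u^3 + u^2 - 8*u - 12) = (u - 3)*(u + 1)^2*(u^2 + 4*u + 4) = (u - 3)*(u + 1)^2*(u + 2)*(u + 2)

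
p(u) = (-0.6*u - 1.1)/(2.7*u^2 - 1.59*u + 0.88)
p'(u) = (1.59 - 5.4*u)*(-0.6*u - 1.1)/(2.7*u^2 - 1.59*u + 0.88)^2 - 0.6/(2.7*u^2 - 1.59*u + 0.88) = (1.62*u^2 + 5.94*u - 2.277)/(7.29*u^4 - 8.586*u^3 + 7.2801*u^2 - 2.7984*u + 0.7744)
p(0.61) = -1.60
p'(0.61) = 2.33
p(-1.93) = 0.00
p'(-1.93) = -0.04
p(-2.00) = 0.01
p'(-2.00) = -0.03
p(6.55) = -0.05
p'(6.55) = 0.01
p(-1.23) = -0.05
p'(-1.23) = -0.15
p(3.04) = -0.14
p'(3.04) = 0.07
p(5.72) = -0.06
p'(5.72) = 0.01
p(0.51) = -1.82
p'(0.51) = 1.97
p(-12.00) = 0.01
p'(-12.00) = 0.00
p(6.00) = -0.05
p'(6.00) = 0.01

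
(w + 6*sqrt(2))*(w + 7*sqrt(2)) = w^2 + 13*sqrt(2)*w + 84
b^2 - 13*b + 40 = (b - 8)*(b - 5)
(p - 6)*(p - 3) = p^2 - 9*p + 18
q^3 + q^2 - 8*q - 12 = (q - 3)*(q + 2)^2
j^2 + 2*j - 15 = (j - 3)*(j + 5)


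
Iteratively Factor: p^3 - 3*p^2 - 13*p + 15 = (p + 3)*(p^2 - 6*p + 5) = (p - 5)*(p + 3)*(p - 1)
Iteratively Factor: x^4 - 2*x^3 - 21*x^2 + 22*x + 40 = (x - 5)*(x^3 + 3*x^2 - 6*x - 8) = (x - 5)*(x + 1)*(x^2 + 2*x - 8) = (x - 5)*(x + 1)*(x + 4)*(x - 2)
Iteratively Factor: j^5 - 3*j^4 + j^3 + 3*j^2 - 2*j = (j - 1)*(j^4 - 2*j^3 - j^2 + 2*j) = (j - 2)*(j - 1)*(j^3 - j) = (j - 2)*(j - 1)*(j + 1)*(j^2 - j) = (j - 2)*(j - 1)^2*(j + 1)*(j)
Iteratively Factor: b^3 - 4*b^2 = (b)*(b^2 - 4*b) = b^2*(b - 4)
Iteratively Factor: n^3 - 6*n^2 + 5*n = (n - 5)*(n^2 - n) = (n - 5)*(n - 1)*(n)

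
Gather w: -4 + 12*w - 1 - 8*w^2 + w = -8*w^2 + 13*w - 5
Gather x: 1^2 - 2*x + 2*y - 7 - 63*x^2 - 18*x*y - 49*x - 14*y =-63*x^2 + x*(-18*y - 51) - 12*y - 6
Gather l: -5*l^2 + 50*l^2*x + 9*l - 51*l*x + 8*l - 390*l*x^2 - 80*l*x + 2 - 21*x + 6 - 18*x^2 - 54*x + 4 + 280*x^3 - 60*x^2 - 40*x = l^2*(50*x - 5) + l*(-390*x^2 - 131*x + 17) + 280*x^3 - 78*x^2 - 115*x + 12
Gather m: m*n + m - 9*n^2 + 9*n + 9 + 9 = m*(n + 1) - 9*n^2 + 9*n + 18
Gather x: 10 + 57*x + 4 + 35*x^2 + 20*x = 35*x^2 + 77*x + 14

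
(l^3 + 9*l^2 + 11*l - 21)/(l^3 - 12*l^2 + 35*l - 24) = (l^2 + 10*l + 21)/(l^2 - 11*l + 24)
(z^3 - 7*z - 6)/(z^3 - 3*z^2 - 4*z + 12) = (z + 1)/(z - 2)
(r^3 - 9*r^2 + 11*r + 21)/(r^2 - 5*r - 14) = (r^2 - 2*r - 3)/(r + 2)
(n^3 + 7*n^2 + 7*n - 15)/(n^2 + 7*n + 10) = (n^2 + 2*n - 3)/(n + 2)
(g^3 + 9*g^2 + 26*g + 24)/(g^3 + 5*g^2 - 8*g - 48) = (g^2 + 5*g + 6)/(g^2 + g - 12)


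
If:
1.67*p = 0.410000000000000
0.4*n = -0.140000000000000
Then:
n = -0.35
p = 0.25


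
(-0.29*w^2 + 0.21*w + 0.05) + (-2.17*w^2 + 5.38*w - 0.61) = -2.46*w^2 + 5.59*w - 0.56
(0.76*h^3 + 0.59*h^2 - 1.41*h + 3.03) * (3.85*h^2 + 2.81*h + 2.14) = 2.926*h^5 + 4.4071*h^4 - 2.1442*h^3 + 8.966*h^2 + 5.4969*h + 6.4842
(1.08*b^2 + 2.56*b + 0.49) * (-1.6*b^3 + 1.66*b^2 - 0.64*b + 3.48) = -1.728*b^5 - 2.3032*b^4 + 2.7744*b^3 + 2.9334*b^2 + 8.5952*b + 1.7052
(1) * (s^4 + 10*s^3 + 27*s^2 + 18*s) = s^4 + 10*s^3 + 27*s^2 + 18*s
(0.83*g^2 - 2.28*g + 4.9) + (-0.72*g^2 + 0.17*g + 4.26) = 0.11*g^2 - 2.11*g + 9.16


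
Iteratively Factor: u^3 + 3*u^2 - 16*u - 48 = (u + 4)*(u^2 - u - 12) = (u + 3)*(u + 4)*(u - 4)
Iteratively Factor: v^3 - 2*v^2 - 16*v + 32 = (v + 4)*(v^2 - 6*v + 8) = (v - 4)*(v + 4)*(v - 2)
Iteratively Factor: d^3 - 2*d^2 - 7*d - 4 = (d - 4)*(d^2 + 2*d + 1) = (d - 4)*(d + 1)*(d + 1)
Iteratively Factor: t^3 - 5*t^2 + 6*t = (t - 2)*(t^2 - 3*t) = (t - 3)*(t - 2)*(t)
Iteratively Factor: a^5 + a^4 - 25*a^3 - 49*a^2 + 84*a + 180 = (a - 2)*(a^4 + 3*a^3 - 19*a^2 - 87*a - 90) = (a - 2)*(a + 3)*(a^3 - 19*a - 30) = (a - 5)*(a - 2)*(a + 3)*(a^2 + 5*a + 6) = (a - 5)*(a - 2)*(a + 3)^2*(a + 2)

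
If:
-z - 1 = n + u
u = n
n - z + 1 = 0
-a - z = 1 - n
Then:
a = -2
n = -2/3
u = -2/3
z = 1/3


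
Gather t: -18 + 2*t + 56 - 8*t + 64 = 102 - 6*t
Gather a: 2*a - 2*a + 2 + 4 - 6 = 0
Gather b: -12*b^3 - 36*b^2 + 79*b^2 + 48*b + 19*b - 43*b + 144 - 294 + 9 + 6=-12*b^3 + 43*b^2 + 24*b - 135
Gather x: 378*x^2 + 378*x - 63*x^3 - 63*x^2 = -63*x^3 + 315*x^2 + 378*x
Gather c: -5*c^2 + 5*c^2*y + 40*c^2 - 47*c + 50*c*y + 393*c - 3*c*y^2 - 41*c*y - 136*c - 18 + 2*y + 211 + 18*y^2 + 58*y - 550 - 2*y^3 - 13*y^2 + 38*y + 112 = c^2*(5*y + 35) + c*(-3*y^2 + 9*y + 210) - 2*y^3 + 5*y^2 + 98*y - 245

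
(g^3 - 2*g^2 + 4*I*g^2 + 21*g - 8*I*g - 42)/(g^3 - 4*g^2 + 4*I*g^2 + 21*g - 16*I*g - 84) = (g - 2)/(g - 4)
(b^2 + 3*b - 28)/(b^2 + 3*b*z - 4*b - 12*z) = (b + 7)/(b + 3*z)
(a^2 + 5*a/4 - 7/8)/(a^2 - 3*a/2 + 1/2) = (a + 7/4)/(a - 1)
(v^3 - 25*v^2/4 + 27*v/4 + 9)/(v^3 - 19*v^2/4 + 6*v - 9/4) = (4*v^2 - 13*v - 12)/(4*v^2 - 7*v + 3)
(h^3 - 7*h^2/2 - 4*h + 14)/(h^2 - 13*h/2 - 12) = (-2*h^3 + 7*h^2 + 8*h - 28)/(-2*h^2 + 13*h + 24)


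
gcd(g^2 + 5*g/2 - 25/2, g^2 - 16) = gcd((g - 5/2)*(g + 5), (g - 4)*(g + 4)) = 1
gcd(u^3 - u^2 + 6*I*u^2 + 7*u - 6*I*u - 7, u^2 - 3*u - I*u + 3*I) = u - I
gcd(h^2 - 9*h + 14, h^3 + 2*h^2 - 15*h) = 1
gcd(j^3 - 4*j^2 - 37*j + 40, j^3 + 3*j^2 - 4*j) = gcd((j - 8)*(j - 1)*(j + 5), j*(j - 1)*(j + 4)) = j - 1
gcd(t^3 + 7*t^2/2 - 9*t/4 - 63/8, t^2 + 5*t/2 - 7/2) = t + 7/2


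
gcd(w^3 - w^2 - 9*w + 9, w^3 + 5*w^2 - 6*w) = w - 1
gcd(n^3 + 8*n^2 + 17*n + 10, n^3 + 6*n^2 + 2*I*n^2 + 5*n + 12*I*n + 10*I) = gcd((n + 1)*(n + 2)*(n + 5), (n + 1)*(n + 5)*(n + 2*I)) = n^2 + 6*n + 5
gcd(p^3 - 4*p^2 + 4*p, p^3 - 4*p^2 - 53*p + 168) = 1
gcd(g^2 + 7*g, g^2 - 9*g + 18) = 1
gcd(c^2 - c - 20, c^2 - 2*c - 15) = c - 5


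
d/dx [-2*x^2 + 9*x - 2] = 9 - 4*x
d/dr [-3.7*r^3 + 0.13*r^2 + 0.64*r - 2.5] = -11.1*r^2 + 0.26*r + 0.64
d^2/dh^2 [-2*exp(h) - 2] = -2*exp(h)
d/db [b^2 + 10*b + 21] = 2*b + 10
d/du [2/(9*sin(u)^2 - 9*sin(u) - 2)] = 18*(1 - 2*sin(u))*cos(u)/(-9*sin(u)^2 + 9*sin(u) + 2)^2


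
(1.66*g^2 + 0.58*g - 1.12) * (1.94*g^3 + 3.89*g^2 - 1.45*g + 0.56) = 3.2204*g^5 + 7.5826*g^4 - 2.3236*g^3 - 4.2682*g^2 + 1.9488*g - 0.6272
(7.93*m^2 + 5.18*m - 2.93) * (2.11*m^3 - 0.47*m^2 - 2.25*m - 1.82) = 16.7323*m^5 + 7.2027*m^4 - 26.4594*m^3 - 24.7105*m^2 - 2.8351*m + 5.3326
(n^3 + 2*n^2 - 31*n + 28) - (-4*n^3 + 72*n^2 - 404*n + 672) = 5*n^3 - 70*n^2 + 373*n - 644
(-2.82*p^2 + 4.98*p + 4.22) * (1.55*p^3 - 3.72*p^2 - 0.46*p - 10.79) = -4.371*p^5 + 18.2094*p^4 - 10.6874*p^3 + 12.4386*p^2 - 55.6754*p - 45.5338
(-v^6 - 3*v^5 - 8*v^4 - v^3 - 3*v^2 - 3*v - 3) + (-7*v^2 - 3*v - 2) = -v^6 - 3*v^5 - 8*v^4 - v^3 - 10*v^2 - 6*v - 5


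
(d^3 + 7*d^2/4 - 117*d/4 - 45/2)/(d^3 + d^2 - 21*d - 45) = (4*d^2 + 27*d + 18)/(4*(d^2 + 6*d + 9))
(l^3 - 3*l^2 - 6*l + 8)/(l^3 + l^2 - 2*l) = (l - 4)/l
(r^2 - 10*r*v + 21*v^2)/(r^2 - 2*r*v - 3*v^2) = (r - 7*v)/(r + v)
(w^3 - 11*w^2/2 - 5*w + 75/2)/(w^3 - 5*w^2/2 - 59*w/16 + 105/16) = 8*(2*w^2 - 5*w - 25)/(16*w^2 + 8*w - 35)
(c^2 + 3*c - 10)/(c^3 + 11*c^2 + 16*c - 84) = (c + 5)/(c^2 + 13*c + 42)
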